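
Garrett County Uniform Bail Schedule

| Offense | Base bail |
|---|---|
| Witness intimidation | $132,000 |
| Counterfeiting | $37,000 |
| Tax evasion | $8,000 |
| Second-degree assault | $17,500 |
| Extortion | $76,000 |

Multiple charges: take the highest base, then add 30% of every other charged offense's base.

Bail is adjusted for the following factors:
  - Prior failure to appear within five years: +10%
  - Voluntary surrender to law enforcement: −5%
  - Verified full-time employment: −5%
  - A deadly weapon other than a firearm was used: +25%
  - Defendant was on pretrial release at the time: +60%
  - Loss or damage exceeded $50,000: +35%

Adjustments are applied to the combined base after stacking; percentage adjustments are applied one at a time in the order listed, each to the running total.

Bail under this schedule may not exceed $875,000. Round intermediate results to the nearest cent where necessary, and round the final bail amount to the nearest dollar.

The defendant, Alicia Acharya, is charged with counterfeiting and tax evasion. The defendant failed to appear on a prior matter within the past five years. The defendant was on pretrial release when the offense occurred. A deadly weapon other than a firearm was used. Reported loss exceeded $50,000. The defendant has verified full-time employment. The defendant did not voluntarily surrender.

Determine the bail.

$111,167

Base amounts from the schedule: counterfeiting $37,000; tax evasion $8,000.
Stacking rule: highest base plus 30% of each additional charge. Highest is counterfeiting at $37,000. Additional: $8,000 × 30% = $2,400. Combined base = $37,000 + $2,400 = $39,400.
Prior failure to appear within five years (+10%): $39,400 × 1.1 = $43,340.
Verified full-time employment (−5%): $43,340 × 0.95 = $41,173.
A deadly weapon other than a firearm was used (+25%): $41,173 × 1.25 = $51,466.25.
Defendant was on pretrial release at the time (+60%): $51,466.25 × 1.6 = $82,346.
Loss or damage exceeded $50,000 (+35%): $82,346 × 1.35 = $111,167.10.
$111,167.10 is within the $875,000 maximum.
Rounded to the nearest dollar: $111,167.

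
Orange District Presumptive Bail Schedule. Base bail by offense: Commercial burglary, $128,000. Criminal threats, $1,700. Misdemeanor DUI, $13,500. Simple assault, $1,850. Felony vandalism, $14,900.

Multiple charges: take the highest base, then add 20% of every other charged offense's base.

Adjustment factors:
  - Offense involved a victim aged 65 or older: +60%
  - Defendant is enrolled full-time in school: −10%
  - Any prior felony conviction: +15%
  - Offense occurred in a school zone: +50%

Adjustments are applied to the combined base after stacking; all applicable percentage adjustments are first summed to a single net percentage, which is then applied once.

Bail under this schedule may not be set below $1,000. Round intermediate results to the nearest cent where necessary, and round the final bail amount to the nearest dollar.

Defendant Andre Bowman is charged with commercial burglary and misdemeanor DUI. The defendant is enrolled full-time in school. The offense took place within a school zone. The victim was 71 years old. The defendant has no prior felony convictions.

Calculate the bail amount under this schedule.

Base amounts from the schedule: commercial burglary $128,000; misdemeanor DUI $13,500.
Stacking rule: highest base plus 20% of each additional charge. Highest is commercial burglary at $128,000. Additional: $13,500 × 20% = $2,700. Combined base = $128,000 + $2,700 = $130,700.
Net percentage adjustment: +60% −10% +50% = +100%. $130,700 × 2 = $261,400.
$261,400 is at or above the $1,000 minimum.

$261,400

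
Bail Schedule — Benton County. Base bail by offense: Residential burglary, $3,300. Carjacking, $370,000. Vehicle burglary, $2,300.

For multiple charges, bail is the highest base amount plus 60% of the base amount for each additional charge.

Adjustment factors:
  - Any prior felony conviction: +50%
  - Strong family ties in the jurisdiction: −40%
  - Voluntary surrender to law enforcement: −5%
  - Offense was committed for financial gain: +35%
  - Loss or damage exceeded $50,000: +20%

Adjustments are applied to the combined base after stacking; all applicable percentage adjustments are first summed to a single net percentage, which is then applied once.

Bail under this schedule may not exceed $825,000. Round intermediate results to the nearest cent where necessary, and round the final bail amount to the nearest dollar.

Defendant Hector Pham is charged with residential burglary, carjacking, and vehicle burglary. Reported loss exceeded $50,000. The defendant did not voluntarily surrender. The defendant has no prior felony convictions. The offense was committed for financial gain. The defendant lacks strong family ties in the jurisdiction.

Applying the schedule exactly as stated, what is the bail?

$578,708

Base amounts from the schedule: residential burglary $3,300; carjacking $370,000; vehicle burglary $2,300.
Stacking rule: highest base plus 60% of each additional charge. Highest is carjacking at $370,000. Additional: $3,300 × 60% = $1,980; $2,300 × 60% = $1,380. Combined base = $370,000 + $3,360 = $373,360.
Net percentage adjustment: +35% +20% = +55%. $373,360 × 1.55 = $578,708.
$578,708 is within the $825,000 maximum.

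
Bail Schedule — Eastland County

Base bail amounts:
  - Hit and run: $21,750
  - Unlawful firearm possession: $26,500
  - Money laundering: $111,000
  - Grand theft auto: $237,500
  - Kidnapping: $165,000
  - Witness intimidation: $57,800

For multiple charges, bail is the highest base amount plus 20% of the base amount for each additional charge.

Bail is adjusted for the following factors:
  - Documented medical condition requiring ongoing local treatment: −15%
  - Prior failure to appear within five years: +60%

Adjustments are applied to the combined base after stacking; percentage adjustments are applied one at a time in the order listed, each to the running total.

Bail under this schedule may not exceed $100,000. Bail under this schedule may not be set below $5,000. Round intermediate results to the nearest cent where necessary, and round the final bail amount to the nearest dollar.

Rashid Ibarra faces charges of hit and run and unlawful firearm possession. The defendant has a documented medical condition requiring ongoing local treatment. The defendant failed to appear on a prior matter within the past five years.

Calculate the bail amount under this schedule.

Base amounts from the schedule: hit and run $21,750; unlawful firearm possession $26,500.
Stacking rule: highest base plus 20% of each additional charge. Highest is unlawful firearm possession at $26,500. Additional: $21,750 × 20% = $4,350. Combined base = $26,500 + $4,350 = $30,850.
Documented medical condition requiring ongoing local treatment (−15%): $30,850 × 0.85 = $26,222.50.
Prior failure to appear within five years (+60%): $26,222.50 × 1.6 = $41,956.
$41,956 is within the $100,000 maximum.
$41,956 is at or above the $5,000 minimum.

$41,956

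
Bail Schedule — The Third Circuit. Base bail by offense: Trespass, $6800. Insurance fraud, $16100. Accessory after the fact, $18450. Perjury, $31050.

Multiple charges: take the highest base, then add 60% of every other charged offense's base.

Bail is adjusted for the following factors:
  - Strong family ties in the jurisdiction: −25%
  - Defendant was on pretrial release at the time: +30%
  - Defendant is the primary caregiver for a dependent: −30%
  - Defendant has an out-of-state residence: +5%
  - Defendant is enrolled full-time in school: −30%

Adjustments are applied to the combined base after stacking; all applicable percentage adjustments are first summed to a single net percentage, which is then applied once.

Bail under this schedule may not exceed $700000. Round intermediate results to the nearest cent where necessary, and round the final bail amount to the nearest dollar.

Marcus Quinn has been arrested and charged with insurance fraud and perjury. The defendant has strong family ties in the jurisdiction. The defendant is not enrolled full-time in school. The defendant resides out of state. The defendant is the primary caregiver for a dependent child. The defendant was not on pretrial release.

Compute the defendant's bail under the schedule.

$20355

Base amounts from the schedule: insurance fraud $16100; perjury $31050.
Stacking rule: highest base plus 60% of each additional charge. Highest is perjury at $31050. Additional: $16100 × 60% = $9660. Combined base = $31050 + $9660 = $40710.
Net percentage adjustment: −25% −30% +5% = −50%. $40710 × 0.5 = $20355.
$20355 is within the $700000 maximum.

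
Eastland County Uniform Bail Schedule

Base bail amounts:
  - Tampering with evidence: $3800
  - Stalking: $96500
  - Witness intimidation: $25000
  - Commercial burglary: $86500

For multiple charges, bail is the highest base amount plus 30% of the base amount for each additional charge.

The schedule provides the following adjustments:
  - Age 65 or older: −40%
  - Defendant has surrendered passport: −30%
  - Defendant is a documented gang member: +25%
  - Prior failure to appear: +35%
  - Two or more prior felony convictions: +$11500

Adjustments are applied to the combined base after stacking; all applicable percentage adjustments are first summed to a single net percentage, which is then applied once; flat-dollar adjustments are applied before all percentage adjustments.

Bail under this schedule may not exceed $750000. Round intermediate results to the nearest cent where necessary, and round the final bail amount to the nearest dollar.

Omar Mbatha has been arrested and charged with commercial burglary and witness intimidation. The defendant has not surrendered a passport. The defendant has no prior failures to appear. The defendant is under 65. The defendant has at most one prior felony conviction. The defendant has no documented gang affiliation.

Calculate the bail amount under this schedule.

Base amounts from the schedule: commercial burglary $86500; witness intimidation $25000.
Stacking rule: highest base plus 30% of each additional charge. Highest is commercial burglary at $86500. Additional: $25000 × 30% = $7500. Combined base = $86500 + $7500 = $94000.
No adjustment factors apply to this defendant.
$94000 is within the $750000 maximum.

$94000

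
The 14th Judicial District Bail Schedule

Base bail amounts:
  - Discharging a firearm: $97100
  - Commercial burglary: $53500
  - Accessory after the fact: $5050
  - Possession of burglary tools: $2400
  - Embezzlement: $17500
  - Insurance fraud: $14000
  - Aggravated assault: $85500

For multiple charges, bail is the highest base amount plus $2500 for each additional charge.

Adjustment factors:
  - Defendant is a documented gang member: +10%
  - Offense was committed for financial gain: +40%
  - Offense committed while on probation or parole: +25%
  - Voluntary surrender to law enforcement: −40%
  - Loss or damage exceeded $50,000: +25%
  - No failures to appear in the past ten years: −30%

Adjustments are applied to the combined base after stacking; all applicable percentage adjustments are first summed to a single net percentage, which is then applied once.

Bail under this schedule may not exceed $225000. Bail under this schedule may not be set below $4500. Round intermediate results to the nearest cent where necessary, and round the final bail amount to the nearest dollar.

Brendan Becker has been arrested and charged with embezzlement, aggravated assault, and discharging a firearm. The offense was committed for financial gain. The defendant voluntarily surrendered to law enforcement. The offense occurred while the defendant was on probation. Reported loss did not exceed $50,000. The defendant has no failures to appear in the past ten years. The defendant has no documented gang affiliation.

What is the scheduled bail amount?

$96995

Base amounts from the schedule: embezzlement $17500; aggravated assault $85500; discharging a firearm $97100.
Stacking rule: highest base plus $2500 per additional charge. Highest is discharging a firearm at $97100; 2 additional charges → +$5000. Combined base = $102100.
Net percentage adjustment: +40% +25% −40% −30% = −5%. $102100 × 0.95 = $96995.
$96995 is within the $225000 maximum.
$96995 is at or above the $4500 minimum.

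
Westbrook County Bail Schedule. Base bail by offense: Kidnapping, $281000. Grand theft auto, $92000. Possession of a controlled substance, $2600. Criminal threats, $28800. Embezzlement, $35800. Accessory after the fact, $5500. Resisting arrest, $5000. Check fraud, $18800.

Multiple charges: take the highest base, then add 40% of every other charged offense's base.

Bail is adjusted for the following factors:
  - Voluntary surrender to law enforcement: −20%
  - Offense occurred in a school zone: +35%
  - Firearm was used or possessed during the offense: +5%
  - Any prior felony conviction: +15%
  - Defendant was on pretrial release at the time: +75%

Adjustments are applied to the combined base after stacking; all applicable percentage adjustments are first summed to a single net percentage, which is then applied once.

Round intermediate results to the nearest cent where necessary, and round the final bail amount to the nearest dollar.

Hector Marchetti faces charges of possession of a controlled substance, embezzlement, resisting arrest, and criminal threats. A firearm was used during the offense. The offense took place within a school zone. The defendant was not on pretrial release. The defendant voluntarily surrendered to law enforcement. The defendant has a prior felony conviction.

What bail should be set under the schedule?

$67986

Base amounts from the schedule: possession of a controlled substance $2600; embezzlement $35800; resisting arrest $5000; criminal threats $28800.
Stacking rule: highest base plus 40% of each additional charge. Highest is embezzlement at $35800. Additional: $2600 × 40% = $1040; $5000 × 40% = $2000; $28800 × 40% = $11520. Combined base = $35800 + $14560 = $50360.
Net percentage adjustment: −20% +35% +5% +15% = +35%. $50360 × 1.35 = $67986.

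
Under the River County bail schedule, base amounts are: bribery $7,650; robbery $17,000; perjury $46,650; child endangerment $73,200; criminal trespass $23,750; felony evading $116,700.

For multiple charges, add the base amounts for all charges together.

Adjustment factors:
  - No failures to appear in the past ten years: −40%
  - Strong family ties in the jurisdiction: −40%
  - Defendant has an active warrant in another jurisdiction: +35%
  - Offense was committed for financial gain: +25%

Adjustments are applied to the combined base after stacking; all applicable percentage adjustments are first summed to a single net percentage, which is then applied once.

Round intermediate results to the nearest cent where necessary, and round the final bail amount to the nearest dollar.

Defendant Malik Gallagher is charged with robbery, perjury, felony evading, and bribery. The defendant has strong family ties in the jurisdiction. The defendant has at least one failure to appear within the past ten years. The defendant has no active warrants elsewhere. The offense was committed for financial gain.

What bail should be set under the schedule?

Base amounts from the schedule: robbery $17,000; perjury $46,650; felony evading $116,700; bribery $7,650.
Stacking rule: sum of all bases. $17,000 + $46,650 + $116,700 + $7,650 = $188,000.
Net percentage adjustment: −40% +25% = −15%. $188,000 × 0.85 = $159,800.

$159,800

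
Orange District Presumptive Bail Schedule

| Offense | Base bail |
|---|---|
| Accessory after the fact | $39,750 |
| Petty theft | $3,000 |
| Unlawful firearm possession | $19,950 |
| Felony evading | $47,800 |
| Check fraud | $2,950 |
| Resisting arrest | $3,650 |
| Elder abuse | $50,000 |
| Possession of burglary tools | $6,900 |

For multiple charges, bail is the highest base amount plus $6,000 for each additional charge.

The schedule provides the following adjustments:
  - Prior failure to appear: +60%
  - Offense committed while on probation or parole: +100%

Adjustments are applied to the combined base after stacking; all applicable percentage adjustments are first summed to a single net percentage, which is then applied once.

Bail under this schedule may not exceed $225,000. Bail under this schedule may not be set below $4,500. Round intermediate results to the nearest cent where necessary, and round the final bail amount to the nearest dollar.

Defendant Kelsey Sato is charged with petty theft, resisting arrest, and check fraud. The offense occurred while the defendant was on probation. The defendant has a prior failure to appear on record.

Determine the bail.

$40,690

Base amounts from the schedule: petty theft $3,000; resisting arrest $3,650; check fraud $2,950.
Stacking rule: highest base plus $6,000 per additional charge. Highest is resisting arrest at $3,650; 2 additional charges → +$12,000. Combined base = $15,650.
Net percentage adjustment: +60% +100% = +160%. $15,650 × 2.6 = $40,690.
$40,690 is within the $225,000 maximum.
$40,690 is at or above the $4,500 minimum.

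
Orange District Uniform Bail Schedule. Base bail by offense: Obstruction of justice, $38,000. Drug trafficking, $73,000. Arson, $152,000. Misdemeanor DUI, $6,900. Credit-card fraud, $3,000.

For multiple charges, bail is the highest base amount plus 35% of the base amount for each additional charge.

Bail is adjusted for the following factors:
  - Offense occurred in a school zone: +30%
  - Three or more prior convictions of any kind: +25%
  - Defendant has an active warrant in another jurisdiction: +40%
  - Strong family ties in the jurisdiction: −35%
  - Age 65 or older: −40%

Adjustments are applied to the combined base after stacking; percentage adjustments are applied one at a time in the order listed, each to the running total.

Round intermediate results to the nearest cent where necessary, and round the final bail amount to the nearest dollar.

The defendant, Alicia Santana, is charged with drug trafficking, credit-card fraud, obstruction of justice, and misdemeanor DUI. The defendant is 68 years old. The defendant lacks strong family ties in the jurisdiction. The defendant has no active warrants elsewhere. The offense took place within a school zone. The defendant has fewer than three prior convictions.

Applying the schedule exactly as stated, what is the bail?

$70,017

Base amounts from the schedule: drug trafficking $73,000; credit-card fraud $3,000; obstruction of justice $38,000; misdemeanor DUI $6,900.
Stacking rule: highest base plus 35% of each additional charge. Highest is drug trafficking at $73,000. Additional: $3,000 × 35% = $1,050; $38,000 × 35% = $13,300; $6,900 × 35% = $2,415. Combined base = $73,000 + $16,765 = $89,765.
Offense occurred in a school zone (+30%): $89,765 × 1.3 = $116,694.50.
Age 65 or older (−40%): $116,694.50 × 0.6 = $70,016.70.
Rounded to the nearest dollar: $70,017.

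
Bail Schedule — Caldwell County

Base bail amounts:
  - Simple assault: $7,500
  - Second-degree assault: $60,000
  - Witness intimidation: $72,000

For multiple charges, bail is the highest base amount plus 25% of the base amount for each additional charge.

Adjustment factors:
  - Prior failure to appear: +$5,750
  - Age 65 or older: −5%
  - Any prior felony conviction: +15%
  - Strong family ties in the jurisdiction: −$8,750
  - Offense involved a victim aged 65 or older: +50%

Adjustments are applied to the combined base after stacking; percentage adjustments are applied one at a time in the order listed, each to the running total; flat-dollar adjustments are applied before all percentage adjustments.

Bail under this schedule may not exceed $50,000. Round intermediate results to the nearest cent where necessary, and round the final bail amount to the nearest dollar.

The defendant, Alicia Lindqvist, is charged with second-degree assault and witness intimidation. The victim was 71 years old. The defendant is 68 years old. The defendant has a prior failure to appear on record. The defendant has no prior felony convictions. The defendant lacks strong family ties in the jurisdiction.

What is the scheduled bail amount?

$50,000

Base amounts from the schedule: second-degree assault $60,000; witness intimidation $72,000.
Stacking rule: highest base plus 25% of each additional charge. Highest is witness intimidation at $72,000. Additional: $60,000 × 25% = $15,000. Combined base = $72,000 + $15,000 = $87,000.
Prior failure to appear (+$5,750 flat): $87,000 + $5,750 = $92,750.
Age 65 or older (−5%): $92,750 × 0.95 = $88,112.50.
Offense involved a victim aged 65 or older (+50%): $88,112.50 × 1.5 = $132,168.75.
Result $132,168.75 exceeds the maximum of $50,000; bail is capped at $50,000.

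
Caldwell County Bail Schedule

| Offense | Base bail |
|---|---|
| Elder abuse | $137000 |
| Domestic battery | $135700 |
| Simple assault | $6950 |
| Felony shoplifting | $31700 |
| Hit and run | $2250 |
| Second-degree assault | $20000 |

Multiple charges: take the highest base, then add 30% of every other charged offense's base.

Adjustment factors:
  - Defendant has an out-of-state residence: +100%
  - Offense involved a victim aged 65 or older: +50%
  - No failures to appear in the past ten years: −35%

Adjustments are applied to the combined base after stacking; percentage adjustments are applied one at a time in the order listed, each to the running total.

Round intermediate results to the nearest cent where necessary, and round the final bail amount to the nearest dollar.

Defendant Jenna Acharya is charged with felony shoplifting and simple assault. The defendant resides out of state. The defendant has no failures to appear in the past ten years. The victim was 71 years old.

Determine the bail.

Base amounts from the schedule: felony shoplifting $31700; simple assault $6950.
Stacking rule: highest base plus 30% of each additional charge. Highest is felony shoplifting at $31700. Additional: $6950 × 30% = $2085. Combined base = $31700 + $2085 = $33785.
Defendant has an out-of-state residence (+100%): $33785 × 2 = $67570.
Offense involved a victim aged 65 or older (+50%): $67570 × 1.5 = $101355.
No failures to appear in the past ten years (−35%): $101355 × 0.65 = $65880.75.
Rounded to the nearest dollar: $65881.

$65881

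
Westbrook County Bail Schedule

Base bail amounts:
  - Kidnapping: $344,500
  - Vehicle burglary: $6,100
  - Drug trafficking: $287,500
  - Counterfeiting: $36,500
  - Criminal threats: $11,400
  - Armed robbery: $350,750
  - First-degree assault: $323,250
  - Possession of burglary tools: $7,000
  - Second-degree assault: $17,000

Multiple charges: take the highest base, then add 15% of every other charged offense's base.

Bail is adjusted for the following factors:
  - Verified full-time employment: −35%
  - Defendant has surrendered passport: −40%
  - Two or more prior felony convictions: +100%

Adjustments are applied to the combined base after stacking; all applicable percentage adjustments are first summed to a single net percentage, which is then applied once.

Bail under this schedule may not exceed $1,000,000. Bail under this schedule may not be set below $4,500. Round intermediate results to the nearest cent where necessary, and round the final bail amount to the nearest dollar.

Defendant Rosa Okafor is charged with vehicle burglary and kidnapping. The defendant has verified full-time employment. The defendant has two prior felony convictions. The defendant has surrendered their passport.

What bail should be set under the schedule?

Base amounts from the schedule: vehicle burglary $6,100; kidnapping $344,500.
Stacking rule: highest base plus 15% of each additional charge. Highest is kidnapping at $344,500. Additional: $6,100 × 15% = $915. Combined base = $344,500 + $915 = $345,415.
Net percentage adjustment: −35% −40% +100% = +25%. $345,415 × 1.25 = $431,768.75.
$431,768.75 is within the $1,000,000 maximum.
$431,768.75 is at or above the $4,500 minimum.
Rounded to the nearest dollar: $431,769.

$431,769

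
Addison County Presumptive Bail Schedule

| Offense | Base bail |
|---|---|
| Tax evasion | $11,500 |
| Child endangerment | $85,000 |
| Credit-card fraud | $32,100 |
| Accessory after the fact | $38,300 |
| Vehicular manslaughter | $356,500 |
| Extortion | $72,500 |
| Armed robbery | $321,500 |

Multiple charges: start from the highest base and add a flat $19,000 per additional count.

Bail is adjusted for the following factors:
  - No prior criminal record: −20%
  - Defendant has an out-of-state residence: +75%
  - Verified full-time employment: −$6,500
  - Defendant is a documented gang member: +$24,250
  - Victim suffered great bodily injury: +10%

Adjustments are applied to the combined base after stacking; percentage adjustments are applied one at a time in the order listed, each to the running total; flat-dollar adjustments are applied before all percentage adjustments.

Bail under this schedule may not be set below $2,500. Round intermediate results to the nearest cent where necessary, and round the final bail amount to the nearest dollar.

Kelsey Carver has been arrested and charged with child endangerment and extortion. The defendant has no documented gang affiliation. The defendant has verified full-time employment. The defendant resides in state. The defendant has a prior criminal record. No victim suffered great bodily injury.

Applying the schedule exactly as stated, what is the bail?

Base amounts from the schedule: child endangerment $85,000; extortion $72,500.
Stacking rule: highest base plus $19,000 per additional charge. Highest is child endangerment at $85,000; 1 additional charge → +$19,000. Combined base = $104,000.
Verified full-time employment (−$6,500 flat): $104,000 − $6,500 = $97,500.
$97,500 is at or above the $2,500 minimum.

$97,500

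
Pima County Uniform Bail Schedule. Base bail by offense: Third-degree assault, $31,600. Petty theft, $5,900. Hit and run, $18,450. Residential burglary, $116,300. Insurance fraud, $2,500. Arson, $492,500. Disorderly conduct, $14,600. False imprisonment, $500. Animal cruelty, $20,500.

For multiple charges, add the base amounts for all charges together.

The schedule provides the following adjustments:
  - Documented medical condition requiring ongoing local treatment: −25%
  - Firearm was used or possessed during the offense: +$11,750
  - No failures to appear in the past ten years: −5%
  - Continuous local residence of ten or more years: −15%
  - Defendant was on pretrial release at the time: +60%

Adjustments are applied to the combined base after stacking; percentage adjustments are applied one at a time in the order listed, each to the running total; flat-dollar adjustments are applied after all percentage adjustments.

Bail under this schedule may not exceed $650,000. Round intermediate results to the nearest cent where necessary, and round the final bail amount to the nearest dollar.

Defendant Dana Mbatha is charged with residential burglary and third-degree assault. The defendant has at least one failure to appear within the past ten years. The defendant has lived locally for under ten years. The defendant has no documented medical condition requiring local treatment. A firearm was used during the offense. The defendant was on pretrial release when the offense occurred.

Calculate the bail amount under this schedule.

$248,390

Base amounts from the schedule: residential burglary $116,300; third-degree assault $31,600.
Stacking rule: sum of all bases. $116,300 + $31,600 = $147,900.
Defendant was on pretrial release at the time (+60%): $147,900 × 1.6 = $236,640.
Firearm was used or possessed during the offense (+$11,750 flat): $236,640 + $11,750 = $248,390.
$248,390 is within the $650,000 maximum.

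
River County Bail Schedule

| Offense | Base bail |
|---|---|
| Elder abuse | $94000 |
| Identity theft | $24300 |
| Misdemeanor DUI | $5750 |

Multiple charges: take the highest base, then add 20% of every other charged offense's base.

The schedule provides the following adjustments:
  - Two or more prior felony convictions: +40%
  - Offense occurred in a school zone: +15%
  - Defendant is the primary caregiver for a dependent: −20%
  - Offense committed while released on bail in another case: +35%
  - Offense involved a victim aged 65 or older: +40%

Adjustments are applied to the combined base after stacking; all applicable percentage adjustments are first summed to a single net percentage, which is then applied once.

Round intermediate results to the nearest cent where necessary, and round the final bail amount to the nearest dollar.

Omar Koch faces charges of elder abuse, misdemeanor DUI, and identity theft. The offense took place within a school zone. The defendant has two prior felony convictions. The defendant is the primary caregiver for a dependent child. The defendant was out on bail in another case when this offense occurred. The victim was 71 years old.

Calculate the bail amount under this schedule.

Base amounts from the schedule: elder abuse $94000; misdemeanor DUI $5750; identity theft $24300.
Stacking rule: highest base plus 20% of each additional charge. Highest is elder abuse at $94000. Additional: $5750 × 20% = $1150; $24300 × 20% = $4860. Combined base = $94000 + $6010 = $100010.
Net percentage adjustment: +40% +15% −20% +35% +40% = +110%. $100010 × 2.1 = $210021.

$210021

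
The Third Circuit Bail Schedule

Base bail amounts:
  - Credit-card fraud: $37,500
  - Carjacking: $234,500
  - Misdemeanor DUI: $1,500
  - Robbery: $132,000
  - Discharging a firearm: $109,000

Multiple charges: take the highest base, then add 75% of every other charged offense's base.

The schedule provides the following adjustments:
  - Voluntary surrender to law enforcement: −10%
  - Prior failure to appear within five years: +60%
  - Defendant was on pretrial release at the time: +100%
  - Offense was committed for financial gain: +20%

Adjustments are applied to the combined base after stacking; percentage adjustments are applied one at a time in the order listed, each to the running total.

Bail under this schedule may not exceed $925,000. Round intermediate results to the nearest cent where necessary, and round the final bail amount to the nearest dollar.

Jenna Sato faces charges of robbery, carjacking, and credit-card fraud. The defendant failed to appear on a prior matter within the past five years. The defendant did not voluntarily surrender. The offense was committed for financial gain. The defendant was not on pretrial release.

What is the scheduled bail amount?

Base amounts from the schedule: robbery $132,000; carjacking $234,500; credit-card fraud $37,500.
Stacking rule: highest base plus 75% of each additional charge. Highest is carjacking at $234,500. Additional: $132,000 × 75% = $99,000; $37,500 × 75% = $28,125. Combined base = $234,500 + $127,125 = $361,625.
Prior failure to appear within five years (+60%): $361,625 × 1.6 = $578,600.
Offense was committed for financial gain (+20%): $578,600 × 1.2 = $694,320.
$694,320 is within the $925,000 maximum.

$694,320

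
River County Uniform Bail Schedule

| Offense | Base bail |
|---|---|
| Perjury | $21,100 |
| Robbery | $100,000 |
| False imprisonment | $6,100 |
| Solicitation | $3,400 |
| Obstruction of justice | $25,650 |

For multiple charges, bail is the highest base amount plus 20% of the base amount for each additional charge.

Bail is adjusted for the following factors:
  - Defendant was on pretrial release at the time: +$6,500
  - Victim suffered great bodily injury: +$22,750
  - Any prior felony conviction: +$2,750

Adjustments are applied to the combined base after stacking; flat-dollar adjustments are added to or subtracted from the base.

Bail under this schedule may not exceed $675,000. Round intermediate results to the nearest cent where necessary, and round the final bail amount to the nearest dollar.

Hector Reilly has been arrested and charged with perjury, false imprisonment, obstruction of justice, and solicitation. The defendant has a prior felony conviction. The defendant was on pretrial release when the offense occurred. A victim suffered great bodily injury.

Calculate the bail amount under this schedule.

Base amounts from the schedule: perjury $21,100; false imprisonment $6,100; obstruction of justice $25,650; solicitation $3,400.
Stacking rule: highest base plus 20% of each additional charge. Highest is obstruction of justice at $25,650. Additional: $21,100 × 20% = $4,220; $6,100 × 20% = $1,220; $3,400 × 20% = $680. Combined base = $25,650 + $6,120 = $31,770.
Defendant was on pretrial release at the time (+$6,500 flat): $31,770 + $6,500 = $38,270.
Victim suffered great bodily injury (+$22,750 flat): $38,270 + $22,750 = $61,020.
Any prior felony conviction (+$2,750 flat): $61,020 + $2,750 = $63,770.
$63,770 is within the $675,000 maximum.

$63,770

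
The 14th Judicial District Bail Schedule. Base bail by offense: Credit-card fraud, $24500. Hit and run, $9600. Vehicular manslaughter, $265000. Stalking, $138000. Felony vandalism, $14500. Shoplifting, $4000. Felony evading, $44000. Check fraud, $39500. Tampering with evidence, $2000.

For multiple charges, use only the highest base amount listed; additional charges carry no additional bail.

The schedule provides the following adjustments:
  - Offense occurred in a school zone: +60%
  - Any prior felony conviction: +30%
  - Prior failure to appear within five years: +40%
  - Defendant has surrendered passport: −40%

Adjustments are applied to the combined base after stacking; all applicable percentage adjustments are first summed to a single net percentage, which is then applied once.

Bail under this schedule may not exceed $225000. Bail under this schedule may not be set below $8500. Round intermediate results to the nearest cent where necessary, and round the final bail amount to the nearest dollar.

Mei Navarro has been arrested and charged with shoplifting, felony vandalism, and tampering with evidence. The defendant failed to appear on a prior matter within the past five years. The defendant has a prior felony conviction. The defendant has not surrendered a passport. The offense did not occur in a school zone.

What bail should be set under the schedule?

Base amounts from the schedule: shoplifting $4000; felony vandalism $14500; tampering with evidence $2000.
Stacking rule: use the highest base only. Highest is felony vandalism at $14500. Combined base = $14500.
Net percentage adjustment: +30% +40% = +70%. $14500 × 1.7 = $24650.
$24650 is within the $225000 maximum.
$24650 is at or above the $8500 minimum.

$24650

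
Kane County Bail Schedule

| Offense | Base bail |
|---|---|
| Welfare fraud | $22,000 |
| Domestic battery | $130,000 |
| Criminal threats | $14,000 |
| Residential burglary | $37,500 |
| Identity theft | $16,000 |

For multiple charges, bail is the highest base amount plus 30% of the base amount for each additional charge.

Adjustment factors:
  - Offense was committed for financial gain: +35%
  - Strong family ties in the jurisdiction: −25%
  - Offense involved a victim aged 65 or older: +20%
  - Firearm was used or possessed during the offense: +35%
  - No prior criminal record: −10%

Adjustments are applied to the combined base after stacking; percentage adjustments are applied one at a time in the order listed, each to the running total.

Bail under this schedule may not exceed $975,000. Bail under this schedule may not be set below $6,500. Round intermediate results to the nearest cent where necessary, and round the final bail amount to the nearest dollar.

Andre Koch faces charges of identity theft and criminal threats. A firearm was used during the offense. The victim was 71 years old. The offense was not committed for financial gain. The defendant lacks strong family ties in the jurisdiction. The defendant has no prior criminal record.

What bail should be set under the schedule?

$29,452

Base amounts from the schedule: identity theft $16,000; criminal threats $14,000.
Stacking rule: highest base plus 30% of each additional charge. Highest is identity theft at $16,000. Additional: $14,000 × 30% = $4,200. Combined base = $16,000 + $4,200 = $20,200.
Offense involved a victim aged 65 or older (+20%): $20,200 × 1.2 = $24,240.
Firearm was used or possessed during the offense (+35%): $24,240 × 1.35 = $32,724.
No prior criminal record (−10%): $32,724 × 0.9 = $29,451.60.
$29,451.60 is within the $975,000 maximum.
$29,451.60 is at or above the $6,500 minimum.
Rounded to the nearest dollar: $29,452.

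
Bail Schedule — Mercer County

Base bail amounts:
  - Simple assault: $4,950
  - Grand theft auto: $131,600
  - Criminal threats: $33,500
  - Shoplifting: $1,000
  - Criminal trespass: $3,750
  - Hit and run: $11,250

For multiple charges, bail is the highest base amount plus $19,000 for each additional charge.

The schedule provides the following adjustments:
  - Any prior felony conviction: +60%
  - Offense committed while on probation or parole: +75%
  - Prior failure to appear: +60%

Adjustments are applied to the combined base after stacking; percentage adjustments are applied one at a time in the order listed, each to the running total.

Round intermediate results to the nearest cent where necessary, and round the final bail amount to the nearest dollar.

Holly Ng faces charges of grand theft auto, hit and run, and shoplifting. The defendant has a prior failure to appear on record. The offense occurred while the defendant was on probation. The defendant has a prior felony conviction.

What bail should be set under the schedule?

$759,808

Base amounts from the schedule: grand theft auto $131,600; hit and run $11,250; shoplifting $1,000.
Stacking rule: highest base plus $19,000 per additional charge. Highest is grand theft auto at $131,600; 2 additional charges → +$38,000. Combined base = $169,600.
Any prior felony conviction (+60%): $169,600 × 1.6 = $271,360.
Offense committed while on probation or parole (+75%): $271,360 × 1.75 = $474,880.
Prior failure to appear (+60%): $474,880 × 1.6 = $759,808.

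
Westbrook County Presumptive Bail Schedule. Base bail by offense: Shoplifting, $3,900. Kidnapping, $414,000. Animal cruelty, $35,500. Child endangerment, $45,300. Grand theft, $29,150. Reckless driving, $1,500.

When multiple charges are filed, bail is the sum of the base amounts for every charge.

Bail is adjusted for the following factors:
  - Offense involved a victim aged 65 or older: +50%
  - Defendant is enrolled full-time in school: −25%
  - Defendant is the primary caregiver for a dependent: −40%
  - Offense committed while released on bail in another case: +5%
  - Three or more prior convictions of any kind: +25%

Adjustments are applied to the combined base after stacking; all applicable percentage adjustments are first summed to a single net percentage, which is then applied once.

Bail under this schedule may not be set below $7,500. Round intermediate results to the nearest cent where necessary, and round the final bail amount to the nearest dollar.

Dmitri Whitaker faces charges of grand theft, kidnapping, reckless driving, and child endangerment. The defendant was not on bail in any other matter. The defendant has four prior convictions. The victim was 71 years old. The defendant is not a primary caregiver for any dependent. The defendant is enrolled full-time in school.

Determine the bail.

$734,925

Base amounts from the schedule: grand theft $29,150; kidnapping $414,000; reckless driving $1,500; child endangerment $45,300.
Stacking rule: sum of all bases. $29,150 + $414,000 + $1,500 + $45,300 = $489,950.
Net percentage adjustment: +50% −25% +25% = +50%. $489,950 × 1.5 = $734,925.
$734,925 is at or above the $7,500 minimum.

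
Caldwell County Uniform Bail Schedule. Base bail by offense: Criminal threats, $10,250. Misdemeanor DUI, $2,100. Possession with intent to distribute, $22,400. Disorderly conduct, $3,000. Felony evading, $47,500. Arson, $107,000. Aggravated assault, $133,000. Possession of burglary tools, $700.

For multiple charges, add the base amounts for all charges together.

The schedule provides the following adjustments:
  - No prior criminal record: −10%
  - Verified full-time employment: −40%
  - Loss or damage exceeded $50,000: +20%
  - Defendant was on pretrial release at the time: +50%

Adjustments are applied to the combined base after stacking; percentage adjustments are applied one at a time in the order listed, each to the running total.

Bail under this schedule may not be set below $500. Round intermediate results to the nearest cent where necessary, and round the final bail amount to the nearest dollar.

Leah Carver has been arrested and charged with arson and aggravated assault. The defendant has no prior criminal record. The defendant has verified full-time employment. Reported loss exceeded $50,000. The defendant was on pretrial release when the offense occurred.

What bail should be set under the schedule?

$233,280

Base amounts from the schedule: arson $107,000; aggravated assault $133,000.
Stacking rule: sum of all bases. $107,000 + $133,000 = $240,000.
No prior criminal record (−10%): $240,000 × 0.9 = $216,000.
Verified full-time employment (−40%): $216,000 × 0.6 = $129,600.
Loss or damage exceeded $50,000 (+20%): $129,600 × 1.2 = $155,520.
Defendant was on pretrial release at the time (+50%): $155,520 × 1.5 = $233,280.
$233,280 is at or above the $500 minimum.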